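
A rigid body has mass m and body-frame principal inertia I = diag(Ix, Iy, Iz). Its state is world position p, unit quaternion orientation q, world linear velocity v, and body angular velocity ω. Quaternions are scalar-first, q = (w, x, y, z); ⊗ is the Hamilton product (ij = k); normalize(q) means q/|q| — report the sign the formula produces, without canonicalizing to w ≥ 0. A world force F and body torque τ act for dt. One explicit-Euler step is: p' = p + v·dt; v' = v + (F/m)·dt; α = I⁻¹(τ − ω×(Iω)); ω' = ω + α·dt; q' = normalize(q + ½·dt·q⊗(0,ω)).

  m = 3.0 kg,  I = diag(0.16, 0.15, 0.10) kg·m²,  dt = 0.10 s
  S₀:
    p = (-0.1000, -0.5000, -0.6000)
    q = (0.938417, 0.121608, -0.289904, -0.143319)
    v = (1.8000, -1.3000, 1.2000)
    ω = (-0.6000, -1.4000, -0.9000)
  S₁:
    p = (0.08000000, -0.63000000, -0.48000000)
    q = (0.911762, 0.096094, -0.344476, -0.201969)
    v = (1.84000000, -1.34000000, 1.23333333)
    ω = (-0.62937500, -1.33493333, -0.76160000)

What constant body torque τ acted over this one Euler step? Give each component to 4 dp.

Δω = ω₁−ω₀ = (-0.02937500, 0.06506667, 0.13840000)
precession coupling = (-0.0630, 0.0324, -0.0084)
τ = I·(Δω/dt) + ω₀×(Iω₀) = (-0.1100, 0.1300, 0.1300)

τ = (-0.1100, 0.1300, 0.1300)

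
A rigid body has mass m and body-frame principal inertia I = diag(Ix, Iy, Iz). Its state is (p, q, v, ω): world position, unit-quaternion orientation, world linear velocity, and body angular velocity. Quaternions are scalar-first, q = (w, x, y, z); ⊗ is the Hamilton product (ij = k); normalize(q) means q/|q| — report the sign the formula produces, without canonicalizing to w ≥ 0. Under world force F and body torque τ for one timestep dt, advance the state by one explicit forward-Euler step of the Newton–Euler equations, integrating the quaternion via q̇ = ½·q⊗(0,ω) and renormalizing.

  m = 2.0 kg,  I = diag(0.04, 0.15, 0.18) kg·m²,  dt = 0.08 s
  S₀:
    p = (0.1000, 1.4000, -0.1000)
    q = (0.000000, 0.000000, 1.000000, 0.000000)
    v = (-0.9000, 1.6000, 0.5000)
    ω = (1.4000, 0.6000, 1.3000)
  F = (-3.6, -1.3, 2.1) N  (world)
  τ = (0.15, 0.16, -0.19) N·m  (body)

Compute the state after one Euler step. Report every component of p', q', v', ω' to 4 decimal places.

p + v·dt = (0.0280, 1.5280, -0.0600)
v' = v + a·dt = (-1.0440, 1.5480, 0.5840)
(τ − ω×Iω)/I = (3.1650, 2.7653, -1.5689)
new body rate ω' = (1.6532, 0.8212, 1.1745)
Hamilton product q⊗(0,ω) = (-0.6000000, 1.3000000, 0.0000000, -1.4000000)
q + ½dt·q⊗(0,ω), renormalized = (-0.0239, 0.0518, 0.9968, -0.0558)

p' = (0.0280, 1.5280, -0.0600)
q' = (-0.0239, 0.0518, 0.9968, -0.0558)
v' = (-1.0440, 1.5480, 0.5840)
ω' = (1.6532, 0.8212, 1.1745)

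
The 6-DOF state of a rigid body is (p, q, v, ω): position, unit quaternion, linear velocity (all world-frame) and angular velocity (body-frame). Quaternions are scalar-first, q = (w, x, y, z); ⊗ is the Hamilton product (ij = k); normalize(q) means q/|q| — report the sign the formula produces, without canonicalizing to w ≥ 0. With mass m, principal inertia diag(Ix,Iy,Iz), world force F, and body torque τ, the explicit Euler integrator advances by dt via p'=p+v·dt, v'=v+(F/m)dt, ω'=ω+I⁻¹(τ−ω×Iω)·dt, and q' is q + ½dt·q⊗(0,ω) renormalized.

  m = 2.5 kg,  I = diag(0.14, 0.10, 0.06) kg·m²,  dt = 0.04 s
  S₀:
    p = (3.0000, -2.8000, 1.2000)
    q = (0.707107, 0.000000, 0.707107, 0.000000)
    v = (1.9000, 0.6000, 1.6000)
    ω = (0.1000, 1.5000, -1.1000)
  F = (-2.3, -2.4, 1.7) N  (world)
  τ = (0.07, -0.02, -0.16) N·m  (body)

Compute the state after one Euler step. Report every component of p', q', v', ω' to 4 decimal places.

p' = (3.0760, -2.7760, 1.2640)
q' = (0.6854, -0.0141, 0.7278, -0.0170)
v' = (1.8632, 0.5616, 1.6272)
ω' = (0.1011, 1.4955, -1.2027)

precession coupling ω×(Iω) = (0.0660, -0.0088, -0.0060)
angular accel α = (0.0286, -0.1120, -2.5667)
new body rate ω' = (0.1011, 1.4955, -1.2027)
q⊗(0,ω) = (-1.0606605, -0.7071070, 1.0606605, -0.8485284)
updated quaternion q' = (0.6854, -0.0141, 0.7278, -0.0170)
a = F/m = (-0.9200, -0.9600, 0.6800)
p + v·dt = (3.0760, -2.7760, 1.2640)
new velocity v' = (1.8632, 0.5616, 1.6272)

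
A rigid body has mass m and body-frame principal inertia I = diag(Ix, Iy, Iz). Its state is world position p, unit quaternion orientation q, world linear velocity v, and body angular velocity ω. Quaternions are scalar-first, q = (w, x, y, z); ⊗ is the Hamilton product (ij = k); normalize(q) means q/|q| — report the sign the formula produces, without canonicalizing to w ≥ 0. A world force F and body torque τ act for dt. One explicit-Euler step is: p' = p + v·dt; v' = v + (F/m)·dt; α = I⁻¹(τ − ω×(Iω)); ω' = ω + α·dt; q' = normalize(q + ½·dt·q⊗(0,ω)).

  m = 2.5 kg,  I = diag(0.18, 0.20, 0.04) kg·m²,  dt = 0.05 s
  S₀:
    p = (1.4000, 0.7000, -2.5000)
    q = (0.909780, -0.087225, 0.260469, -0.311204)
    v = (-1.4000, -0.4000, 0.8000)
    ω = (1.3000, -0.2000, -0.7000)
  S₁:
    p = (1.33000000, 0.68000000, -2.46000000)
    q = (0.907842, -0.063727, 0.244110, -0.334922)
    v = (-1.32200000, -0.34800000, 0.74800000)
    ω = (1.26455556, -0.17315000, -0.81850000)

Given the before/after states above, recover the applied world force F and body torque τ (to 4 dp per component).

velocity change Δv = (0.07800000, 0.05200000, -0.05200000)
m·(v₁−v₀)/dt = (3.9000, 2.6000, -2.6000)
rate change Δω = (-0.03544444, 0.02685000, -0.11850000)
precession coupling = (-0.0224, -0.1274, -0.0052)
I·α + gyro = (-0.1500, -0.0200, -0.1000)

F = (3.9000, 2.6000, -2.6000)
τ = (-0.1500, -0.0200, -0.1000)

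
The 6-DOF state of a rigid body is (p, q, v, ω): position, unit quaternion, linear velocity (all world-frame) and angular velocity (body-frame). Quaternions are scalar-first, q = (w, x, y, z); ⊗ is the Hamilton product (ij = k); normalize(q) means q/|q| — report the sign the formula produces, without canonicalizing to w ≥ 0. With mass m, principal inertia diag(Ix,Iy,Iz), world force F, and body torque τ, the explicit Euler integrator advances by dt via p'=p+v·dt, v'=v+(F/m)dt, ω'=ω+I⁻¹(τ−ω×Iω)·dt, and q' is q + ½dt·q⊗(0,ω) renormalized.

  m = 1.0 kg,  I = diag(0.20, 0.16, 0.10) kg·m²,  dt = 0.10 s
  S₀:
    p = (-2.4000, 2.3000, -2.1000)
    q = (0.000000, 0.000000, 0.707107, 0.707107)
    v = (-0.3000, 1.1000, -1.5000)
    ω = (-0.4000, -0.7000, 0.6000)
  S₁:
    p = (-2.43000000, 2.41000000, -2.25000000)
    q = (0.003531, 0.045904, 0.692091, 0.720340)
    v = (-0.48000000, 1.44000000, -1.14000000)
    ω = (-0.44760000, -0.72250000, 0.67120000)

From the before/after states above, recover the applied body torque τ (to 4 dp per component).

Δω = ω₁−ω₀ = (-0.04760000, -0.02250000, 0.07120000)
τ = I·(Δω/dt) + ω₀×(Iω₀) = (-0.0700, -0.0600, 0.0600)

τ = (-0.0700, -0.0600, 0.0600)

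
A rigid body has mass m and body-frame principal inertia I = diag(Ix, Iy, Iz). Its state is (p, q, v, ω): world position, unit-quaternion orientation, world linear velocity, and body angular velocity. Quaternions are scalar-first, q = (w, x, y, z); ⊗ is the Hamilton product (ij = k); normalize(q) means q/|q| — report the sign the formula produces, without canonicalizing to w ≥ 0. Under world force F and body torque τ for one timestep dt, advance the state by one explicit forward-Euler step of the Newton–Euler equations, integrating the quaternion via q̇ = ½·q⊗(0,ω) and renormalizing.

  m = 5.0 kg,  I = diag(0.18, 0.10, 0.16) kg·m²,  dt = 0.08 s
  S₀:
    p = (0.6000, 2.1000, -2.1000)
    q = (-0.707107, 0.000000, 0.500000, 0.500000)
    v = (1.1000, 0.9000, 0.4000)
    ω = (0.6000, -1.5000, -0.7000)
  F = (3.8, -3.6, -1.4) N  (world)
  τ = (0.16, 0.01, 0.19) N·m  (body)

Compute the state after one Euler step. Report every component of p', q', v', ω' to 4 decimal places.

p + v·dt = (0.6880, 2.1720, -2.0680)
v + (F/m)dt = (1.1608, 0.8424, 0.3776)
ω×(Iω) gyroscopic = (0.0630, -0.0084, 0.0720)
angular accel α = (0.5389, 0.1840, 0.7375)
ω + α·dt = (0.6431, -1.4853, -0.6410)
Hamilton product q⊗(0,ω) = (1.1000000, -0.0242642, 1.3606605, 0.1949749)
updated quaternion q' = (-0.6615, -0.0010, 0.5531, 0.5065)

p' = (0.6880, 2.1720, -2.0680)
q' = (-0.6615, -0.0010, 0.5531, 0.5065)
v' = (1.1608, 0.8424, 0.3776)
ω' = (0.6431, -1.4853, -0.6410)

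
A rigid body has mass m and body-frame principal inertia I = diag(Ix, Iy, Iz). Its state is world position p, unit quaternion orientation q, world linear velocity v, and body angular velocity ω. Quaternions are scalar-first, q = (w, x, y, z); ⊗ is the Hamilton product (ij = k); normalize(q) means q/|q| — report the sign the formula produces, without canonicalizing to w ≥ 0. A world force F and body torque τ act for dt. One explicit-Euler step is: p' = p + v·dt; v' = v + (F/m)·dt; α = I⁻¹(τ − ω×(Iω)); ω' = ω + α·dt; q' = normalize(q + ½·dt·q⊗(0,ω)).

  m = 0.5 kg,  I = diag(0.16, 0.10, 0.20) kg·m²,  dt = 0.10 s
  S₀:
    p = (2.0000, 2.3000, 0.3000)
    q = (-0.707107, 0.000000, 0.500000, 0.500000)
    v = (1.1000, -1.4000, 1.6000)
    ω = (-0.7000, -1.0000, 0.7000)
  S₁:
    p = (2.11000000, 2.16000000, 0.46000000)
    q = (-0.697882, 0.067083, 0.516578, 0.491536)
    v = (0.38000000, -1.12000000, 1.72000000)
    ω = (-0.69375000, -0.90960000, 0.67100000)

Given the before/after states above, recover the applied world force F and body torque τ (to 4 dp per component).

rate change Δω = (0.00625000, 0.09040000, -0.02900000)
precession coupling = (-0.0700, 0.0196, -0.0420)
applied torque τ = (-0.0600, 0.1100, -0.1000)
v₁ − v₀ = (-0.72000000, 0.28000000, 0.12000000)
F = m·Δv/dt = (-3.6000, 1.4000, 0.6000)

F = (-3.6000, 1.4000, 0.6000)
τ = (-0.0600, 0.1100, -0.1000)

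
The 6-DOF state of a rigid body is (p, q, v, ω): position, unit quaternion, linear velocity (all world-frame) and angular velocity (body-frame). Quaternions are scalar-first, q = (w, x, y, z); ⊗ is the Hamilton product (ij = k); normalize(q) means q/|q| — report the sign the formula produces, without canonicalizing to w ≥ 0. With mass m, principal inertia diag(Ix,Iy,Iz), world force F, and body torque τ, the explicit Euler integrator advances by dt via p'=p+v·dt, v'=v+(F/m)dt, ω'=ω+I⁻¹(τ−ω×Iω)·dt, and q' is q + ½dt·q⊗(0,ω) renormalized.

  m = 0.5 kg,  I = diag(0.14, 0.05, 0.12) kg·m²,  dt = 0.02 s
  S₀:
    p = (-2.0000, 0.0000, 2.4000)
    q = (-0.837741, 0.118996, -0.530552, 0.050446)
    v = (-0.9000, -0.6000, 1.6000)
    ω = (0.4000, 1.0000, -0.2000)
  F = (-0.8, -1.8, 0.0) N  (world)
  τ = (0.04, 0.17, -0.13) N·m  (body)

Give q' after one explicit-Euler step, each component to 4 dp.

q⊗(0,ω) = (0.4930428, -0.2794320, -0.7937634, 0.4987650)
q' = normalize(q + ½dt·q⊗(0,ω)) = (-0.8328, 0.1162, -0.5385, 0.0554)

q' = (-0.8328, 0.1162, -0.5385, 0.0554)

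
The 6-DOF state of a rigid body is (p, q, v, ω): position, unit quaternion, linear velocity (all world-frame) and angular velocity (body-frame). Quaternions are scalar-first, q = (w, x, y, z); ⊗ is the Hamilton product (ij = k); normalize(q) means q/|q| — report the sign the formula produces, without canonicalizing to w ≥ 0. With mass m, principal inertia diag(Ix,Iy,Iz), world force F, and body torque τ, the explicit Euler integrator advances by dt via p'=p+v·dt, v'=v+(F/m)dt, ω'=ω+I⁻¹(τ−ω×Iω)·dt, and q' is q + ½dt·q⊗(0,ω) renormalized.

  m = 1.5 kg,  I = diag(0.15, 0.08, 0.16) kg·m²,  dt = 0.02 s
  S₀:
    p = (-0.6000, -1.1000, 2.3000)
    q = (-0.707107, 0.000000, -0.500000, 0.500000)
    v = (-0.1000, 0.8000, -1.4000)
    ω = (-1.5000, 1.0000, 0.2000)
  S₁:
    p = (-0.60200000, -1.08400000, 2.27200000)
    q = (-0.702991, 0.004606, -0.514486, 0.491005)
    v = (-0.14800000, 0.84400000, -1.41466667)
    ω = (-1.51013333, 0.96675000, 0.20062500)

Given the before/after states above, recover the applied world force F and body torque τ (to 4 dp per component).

F = (-3.6000, 3.3000, -1.1000)
τ = (-0.0600, -0.1300, 0.1100)

rate change Δω = (-0.01013333, -0.03325000, 0.00062500)
I·α + gyro = (-0.0600, -0.1300, 0.1100)
velocity change Δv = (-0.04800000, 0.04400000, -0.01466667)
m·(v₁−v₀)/dt = (-3.6000, 3.3000, -1.1000)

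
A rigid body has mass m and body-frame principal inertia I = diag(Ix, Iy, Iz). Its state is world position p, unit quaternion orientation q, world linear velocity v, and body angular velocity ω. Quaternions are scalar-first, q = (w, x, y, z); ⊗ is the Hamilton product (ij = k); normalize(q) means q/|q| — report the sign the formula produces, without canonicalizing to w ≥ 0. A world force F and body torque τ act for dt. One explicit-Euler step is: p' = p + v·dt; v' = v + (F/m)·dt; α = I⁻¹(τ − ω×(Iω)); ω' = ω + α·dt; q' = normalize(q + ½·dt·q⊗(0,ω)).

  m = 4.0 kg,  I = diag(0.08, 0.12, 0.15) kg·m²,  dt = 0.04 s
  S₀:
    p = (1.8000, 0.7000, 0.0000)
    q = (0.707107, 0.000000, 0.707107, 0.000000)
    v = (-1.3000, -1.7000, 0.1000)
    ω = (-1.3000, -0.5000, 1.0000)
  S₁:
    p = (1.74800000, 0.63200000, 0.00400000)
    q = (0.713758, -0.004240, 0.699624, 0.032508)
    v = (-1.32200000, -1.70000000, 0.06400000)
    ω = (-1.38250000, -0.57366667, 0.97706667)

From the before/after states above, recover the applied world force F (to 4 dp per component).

Δv = v₁−v₀ = (-0.02200000, 0.00000000, -0.03600000)
F = m·Δv/dt = (-2.2000, 0.0000, -3.6000)

F = (-2.2000, 0.0000, -3.6000)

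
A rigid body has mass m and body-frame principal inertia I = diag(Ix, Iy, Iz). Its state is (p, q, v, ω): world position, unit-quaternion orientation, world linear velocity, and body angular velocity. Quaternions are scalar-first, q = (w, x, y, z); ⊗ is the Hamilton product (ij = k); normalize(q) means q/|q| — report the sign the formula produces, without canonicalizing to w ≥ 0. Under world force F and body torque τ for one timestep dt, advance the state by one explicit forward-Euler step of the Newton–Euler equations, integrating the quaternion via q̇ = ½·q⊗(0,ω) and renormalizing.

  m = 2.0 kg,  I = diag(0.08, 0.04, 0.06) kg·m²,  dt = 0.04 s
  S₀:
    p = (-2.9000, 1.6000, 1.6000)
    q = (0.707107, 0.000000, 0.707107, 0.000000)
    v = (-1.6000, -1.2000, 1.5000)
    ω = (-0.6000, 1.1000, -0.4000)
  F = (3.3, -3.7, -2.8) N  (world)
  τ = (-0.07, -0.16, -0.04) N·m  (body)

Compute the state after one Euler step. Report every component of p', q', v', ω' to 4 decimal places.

linear accel F/m = (1.6500, -1.8500, -1.4000)
new position p' = (-2.9640, 1.5520, 1.6600)
v + (F/m)dt = (-1.5340, -1.2740, 1.4440)
precession coupling ω×(Iω) = (-0.0088, 0.0048, 0.0264)
α = I⁻¹(τ − ω×Iω) = (-0.7650, -4.1200, -1.1067)
ω + α·dt = (-0.6306, 0.9352, -0.4443)
Hamilton product q⊗(0,ω) = (-0.7778177, -0.7071070, 0.7778177, 0.1414214)
q' = normalize(q + ½dt·q⊗(0,ω)) = (0.6913, -0.0141, 0.7224, 0.0028)

p' = (-2.9640, 1.5520, 1.6600)
q' = (0.6913, -0.0141, 0.7224, 0.0028)
v' = (-1.5340, -1.2740, 1.4440)
ω' = (-0.6306, 0.9352, -0.4443)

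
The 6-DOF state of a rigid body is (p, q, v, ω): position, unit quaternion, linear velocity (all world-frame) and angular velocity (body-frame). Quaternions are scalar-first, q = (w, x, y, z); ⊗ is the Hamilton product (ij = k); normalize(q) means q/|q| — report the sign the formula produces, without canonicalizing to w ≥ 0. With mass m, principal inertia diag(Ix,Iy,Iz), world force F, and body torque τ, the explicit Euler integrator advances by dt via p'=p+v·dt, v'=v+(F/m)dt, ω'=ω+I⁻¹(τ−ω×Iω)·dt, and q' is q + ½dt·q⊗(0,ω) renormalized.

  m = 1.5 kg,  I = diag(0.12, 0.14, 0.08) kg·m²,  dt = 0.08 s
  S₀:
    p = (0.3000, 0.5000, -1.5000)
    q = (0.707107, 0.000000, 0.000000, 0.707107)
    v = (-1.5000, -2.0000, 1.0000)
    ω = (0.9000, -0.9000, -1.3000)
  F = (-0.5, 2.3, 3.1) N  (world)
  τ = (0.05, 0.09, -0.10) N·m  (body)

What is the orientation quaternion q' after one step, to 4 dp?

q' = (0.7419, 0.0508, 0.0000, 0.6686)

2q̇ = q⊗(0,ω) = (0.9192391, 1.2727926, 0.0000000, -0.9192391)
updated quaternion q' = (0.7419, 0.0508, 0.0000, 0.6686)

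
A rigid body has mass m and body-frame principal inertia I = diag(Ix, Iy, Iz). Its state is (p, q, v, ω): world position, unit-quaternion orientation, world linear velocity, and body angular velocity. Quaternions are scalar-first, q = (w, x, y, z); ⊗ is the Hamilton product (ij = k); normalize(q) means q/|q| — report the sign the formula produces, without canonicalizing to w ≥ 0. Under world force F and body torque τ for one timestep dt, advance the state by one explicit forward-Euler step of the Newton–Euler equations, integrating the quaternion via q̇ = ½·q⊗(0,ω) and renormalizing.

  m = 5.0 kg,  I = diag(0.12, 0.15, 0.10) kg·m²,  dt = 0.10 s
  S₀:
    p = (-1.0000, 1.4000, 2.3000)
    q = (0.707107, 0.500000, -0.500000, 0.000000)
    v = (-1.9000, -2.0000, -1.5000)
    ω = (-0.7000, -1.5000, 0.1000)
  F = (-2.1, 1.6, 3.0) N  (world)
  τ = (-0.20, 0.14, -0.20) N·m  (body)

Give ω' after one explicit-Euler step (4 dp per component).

ω' = (-0.8729, -1.4057, -0.1315)

ω×(Iω) gyroscopic = (0.0075, -0.0014, 0.0315)
α = I⁻¹(τ − ω×Iω) = (-1.7292, 0.9427, -2.3150)
new body rate ω' = (-0.8729, -1.4057, -0.1315)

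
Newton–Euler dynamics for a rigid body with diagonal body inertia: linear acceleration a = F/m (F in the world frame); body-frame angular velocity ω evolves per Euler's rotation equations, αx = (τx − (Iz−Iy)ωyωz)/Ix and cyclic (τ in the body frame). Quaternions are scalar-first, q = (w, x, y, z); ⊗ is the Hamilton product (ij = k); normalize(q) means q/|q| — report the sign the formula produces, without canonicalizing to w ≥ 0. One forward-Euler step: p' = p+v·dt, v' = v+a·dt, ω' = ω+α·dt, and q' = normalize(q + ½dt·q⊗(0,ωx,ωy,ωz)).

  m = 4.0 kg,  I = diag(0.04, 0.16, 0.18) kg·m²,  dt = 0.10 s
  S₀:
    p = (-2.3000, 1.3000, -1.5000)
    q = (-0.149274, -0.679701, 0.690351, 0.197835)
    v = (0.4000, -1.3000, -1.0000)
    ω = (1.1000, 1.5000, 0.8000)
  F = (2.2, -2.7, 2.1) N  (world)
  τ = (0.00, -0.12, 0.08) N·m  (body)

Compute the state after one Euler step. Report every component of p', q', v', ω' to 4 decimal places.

p' = p + v·dt = (-2.2600, 1.1700, -1.6000)
v + (F/m)dt = (0.4550, -1.3675, -0.9475)
angular accel α = (-0.6000, 0.0200, -0.6556)
ω + α·dt = (1.0400, 1.5020, 0.7344)
q⊗(0,ω) = (-0.4461234, 0.0913269, 0.5374683, -1.8983568)
q + ½dt·q⊗(0,ω), renormalized = (-0.1707, -0.6717, 0.7136, 0.1024)

p' = (-2.2600, 1.1700, -1.6000)
q' = (-0.1707, -0.6717, 0.7136, 0.1024)
v' = (0.4550, -1.3675, -0.9475)
ω' = (1.0400, 1.5020, 0.7344)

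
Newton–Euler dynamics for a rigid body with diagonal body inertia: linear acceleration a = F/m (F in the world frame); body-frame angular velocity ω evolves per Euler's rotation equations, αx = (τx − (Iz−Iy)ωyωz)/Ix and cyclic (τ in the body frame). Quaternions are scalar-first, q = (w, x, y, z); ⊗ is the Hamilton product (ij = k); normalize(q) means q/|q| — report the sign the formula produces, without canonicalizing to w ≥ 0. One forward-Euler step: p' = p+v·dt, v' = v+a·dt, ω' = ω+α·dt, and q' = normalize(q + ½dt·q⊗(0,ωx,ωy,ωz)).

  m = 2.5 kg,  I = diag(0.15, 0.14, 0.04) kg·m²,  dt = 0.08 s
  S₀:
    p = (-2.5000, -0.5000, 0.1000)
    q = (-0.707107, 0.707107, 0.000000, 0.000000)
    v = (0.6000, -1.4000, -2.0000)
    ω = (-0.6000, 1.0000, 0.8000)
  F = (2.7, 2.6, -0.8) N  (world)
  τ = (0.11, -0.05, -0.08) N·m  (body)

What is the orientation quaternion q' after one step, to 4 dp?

q' = (-0.6890, 0.7229, -0.0508, 0.0056)

q⊗(0,ω) = (0.4242642, 0.4242642, -1.2727926, 0.1414214)
q' = normalize(q + ½dt·q⊗(0,ω)) = (-0.6890, 0.7229, -0.0508, 0.0056)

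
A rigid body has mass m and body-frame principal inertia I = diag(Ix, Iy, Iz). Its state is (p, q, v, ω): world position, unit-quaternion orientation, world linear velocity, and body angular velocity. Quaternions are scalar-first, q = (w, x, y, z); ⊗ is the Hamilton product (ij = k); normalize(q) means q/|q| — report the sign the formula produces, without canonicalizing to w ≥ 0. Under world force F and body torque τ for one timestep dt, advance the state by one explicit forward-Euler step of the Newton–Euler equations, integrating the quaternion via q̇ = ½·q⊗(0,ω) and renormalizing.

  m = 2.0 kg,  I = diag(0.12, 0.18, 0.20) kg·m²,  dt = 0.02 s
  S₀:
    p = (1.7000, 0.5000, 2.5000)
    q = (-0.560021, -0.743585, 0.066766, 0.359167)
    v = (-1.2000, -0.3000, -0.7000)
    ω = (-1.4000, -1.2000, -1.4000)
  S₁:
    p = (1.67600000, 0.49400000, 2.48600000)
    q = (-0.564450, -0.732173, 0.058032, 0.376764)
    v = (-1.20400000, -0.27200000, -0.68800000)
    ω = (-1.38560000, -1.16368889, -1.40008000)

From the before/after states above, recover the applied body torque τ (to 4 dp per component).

rate change Δω = (0.01440000, 0.03631111, -0.00008000)
I·α + gyro = (0.1200, 0.1700, 0.1000)

τ = (0.1200, 0.1700, 0.1000)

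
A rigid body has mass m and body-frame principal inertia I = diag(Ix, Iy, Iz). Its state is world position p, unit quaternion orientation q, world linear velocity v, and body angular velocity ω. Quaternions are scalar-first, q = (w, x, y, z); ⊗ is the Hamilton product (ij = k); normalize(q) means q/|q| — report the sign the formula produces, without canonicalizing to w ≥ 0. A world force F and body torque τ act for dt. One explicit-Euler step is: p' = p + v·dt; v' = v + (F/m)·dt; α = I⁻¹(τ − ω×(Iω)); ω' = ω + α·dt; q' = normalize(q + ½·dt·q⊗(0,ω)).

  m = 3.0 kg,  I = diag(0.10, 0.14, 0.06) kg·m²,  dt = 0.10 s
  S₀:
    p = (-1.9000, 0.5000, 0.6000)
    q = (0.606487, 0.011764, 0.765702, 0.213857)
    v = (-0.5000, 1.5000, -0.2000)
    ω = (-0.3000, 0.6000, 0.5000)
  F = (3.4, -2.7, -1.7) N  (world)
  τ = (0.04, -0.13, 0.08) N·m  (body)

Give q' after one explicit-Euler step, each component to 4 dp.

q⊗(0,ω) = (-0.5628205, 0.0725907, 0.2938531, 0.5400125)
q' = normalize(q + ½dt·q⊗(0,ω)) = (0.5778, 0.0154, 0.7797, 0.2406)

q' = (0.5778, 0.0154, 0.7797, 0.2406)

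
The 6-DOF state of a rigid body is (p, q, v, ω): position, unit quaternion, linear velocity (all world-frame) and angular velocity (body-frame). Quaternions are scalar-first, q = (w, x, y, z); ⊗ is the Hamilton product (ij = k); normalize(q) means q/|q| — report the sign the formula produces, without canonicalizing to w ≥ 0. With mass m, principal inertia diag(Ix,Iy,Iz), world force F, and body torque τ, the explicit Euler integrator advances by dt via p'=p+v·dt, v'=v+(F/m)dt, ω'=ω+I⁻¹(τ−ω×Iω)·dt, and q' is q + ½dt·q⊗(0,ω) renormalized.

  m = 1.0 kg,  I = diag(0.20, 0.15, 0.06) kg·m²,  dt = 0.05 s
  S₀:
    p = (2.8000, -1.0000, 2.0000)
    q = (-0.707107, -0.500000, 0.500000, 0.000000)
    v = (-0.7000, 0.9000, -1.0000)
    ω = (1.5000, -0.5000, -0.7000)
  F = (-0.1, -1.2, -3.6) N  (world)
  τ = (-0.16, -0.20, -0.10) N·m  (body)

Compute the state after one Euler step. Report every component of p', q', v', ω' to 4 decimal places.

p' = (2.7650, -0.9550, 1.9500)
q' = (-0.6815, -0.5348, 0.4996, -0.0001)
v' = (-0.7050, 0.8400, -1.1800)
ω' = (1.4679, -0.5177, -0.8146)

angular accel α = (-0.6425, -0.3533, -2.2917)
ω + α·dt = (1.4679, -0.5177, -0.8146)
Hamilton product q⊗(0,ω) = (1.0000000, -1.4106605, 0.0035535, -0.0050251)
updated quaternion q' = (-0.6815, -0.5348, 0.4996, -0.0001)
a = (-0.1000, -1.2000, -3.6000)
p + v·dt = (2.7650, -0.9550, 1.9500)
v + (F/m)dt = (-0.7050, 0.8400, -1.1800)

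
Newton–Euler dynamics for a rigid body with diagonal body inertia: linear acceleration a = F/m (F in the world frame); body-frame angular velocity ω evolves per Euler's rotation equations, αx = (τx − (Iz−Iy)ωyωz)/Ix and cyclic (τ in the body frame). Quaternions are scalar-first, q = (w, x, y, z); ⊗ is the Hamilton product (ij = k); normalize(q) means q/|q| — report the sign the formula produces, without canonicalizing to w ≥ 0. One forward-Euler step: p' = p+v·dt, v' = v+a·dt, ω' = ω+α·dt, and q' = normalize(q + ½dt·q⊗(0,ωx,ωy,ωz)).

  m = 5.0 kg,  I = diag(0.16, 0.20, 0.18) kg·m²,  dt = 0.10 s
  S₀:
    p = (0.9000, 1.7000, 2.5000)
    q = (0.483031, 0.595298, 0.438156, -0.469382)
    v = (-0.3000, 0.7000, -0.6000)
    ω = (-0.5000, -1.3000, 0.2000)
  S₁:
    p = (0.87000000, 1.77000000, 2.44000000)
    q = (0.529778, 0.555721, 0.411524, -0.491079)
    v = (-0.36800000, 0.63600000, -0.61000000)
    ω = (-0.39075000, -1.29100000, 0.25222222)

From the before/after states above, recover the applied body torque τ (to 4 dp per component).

τ = (0.1800, 0.0200, 0.1200)

rate change Δω = (0.10925000, 0.00900000, 0.05222222)
τ = I·(Δω/dt) + ω₀×(Iω₀) = (0.1800, 0.0200, 0.1200)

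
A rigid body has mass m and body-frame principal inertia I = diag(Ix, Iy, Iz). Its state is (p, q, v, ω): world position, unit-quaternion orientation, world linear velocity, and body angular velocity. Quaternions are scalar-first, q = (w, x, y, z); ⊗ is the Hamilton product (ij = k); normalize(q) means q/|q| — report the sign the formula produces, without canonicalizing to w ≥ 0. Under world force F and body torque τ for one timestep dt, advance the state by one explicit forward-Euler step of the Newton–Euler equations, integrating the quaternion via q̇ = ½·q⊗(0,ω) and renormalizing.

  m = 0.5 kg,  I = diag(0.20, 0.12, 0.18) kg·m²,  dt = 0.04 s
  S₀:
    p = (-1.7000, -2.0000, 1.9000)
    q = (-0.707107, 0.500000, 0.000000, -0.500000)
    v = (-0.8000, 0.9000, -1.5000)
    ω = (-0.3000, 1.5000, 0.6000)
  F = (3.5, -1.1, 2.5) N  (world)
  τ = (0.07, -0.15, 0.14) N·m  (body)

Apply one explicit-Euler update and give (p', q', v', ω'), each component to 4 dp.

gyro term ω×Iω = (0.0540, -0.0036, 0.0360)
α = I⁻¹(τ − ω×Iω) = (0.0800, -1.2200, 0.5778)
ω' = ω + α·dt = (-0.2968, 1.4512, 0.6231)
q⊗(0,ω) = (0.4500000, 0.9621321, -1.2106605, 0.3257358)
q + ½dt·q⊗(0,ω), renormalized = (-0.6977, 0.5190, -0.0242, -0.4932)
p + v·dt = (-1.7320, -1.9640, 1.8400)
v' = v + a·dt = (-0.5200, 0.8120, -1.3000)

p' = (-1.7320, -1.9640, 1.8400)
q' = (-0.6977, 0.5190, -0.0242, -0.4932)
v' = (-0.5200, 0.8120, -1.3000)
ω' = (-0.2968, 1.4512, 0.6231)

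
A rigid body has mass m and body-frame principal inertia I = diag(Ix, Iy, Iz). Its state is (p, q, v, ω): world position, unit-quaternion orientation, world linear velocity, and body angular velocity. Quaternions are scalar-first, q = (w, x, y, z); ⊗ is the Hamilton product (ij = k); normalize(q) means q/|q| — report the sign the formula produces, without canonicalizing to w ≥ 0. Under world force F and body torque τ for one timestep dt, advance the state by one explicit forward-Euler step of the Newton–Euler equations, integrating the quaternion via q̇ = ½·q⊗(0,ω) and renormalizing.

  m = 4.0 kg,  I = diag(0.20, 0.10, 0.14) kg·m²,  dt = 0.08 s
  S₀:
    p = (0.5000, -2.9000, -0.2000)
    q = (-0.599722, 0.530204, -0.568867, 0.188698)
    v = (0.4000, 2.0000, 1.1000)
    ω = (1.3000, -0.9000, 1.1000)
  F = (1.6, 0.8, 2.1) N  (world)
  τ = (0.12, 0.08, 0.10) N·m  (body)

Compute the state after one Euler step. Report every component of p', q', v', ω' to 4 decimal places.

gyro term ω×Iω = (-0.0396, 0.0858, 0.1170)
α = I⁻¹(τ − ω×Iω) = (0.7980, -0.0580, -0.1214)
ω + α·dt = (1.3638, -0.9046, 1.0903)
2q̇ = q⊗(0,ω) = (-1.4088133, -1.2355641, 0.2018328, -0.3973507)
updated quaternion q' = (-0.6541, 0.4794, -0.5591, 0.1723)
a = (0.4000, 0.2000, 0.5250)
p + v·dt = (0.5320, -2.7400, -0.1120)
v + (F/m)dt = (0.4320, 2.0160, 1.1420)

p' = (0.5320, -2.7400, -0.1120)
q' = (-0.6541, 0.4794, -0.5591, 0.1723)
v' = (0.4320, 2.0160, 1.1420)
ω' = (1.3638, -0.9046, 1.0903)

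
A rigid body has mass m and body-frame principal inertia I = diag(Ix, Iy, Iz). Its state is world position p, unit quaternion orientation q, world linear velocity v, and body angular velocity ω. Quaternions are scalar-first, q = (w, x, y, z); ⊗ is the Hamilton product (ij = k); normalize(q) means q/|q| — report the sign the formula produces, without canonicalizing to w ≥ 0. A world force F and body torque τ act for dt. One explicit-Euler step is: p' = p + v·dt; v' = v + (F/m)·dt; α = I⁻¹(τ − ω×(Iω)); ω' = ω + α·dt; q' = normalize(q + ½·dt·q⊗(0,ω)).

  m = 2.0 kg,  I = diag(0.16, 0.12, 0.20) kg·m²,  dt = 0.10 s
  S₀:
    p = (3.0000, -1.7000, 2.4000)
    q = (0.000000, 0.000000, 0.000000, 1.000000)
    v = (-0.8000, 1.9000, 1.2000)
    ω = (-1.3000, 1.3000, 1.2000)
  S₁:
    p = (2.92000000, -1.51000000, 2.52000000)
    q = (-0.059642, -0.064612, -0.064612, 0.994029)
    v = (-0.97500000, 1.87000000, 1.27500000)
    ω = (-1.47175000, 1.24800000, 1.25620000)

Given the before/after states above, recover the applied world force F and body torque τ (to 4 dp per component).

rate change Δω = (-0.17175000, -0.05200000, 0.05620000)
gyro term ω₀×Iω₀ = (0.1248, 0.0624, 0.0676)
applied torque τ = (-0.1500, 0.0000, 0.1800)
Δv = v₁−v₀ = (-0.17500000, -0.03000000, 0.07500000)
m·(v₁−v₀)/dt = (-3.5000, -0.6000, 1.5000)

F = (-3.5000, -0.6000, 1.5000)
τ = (-0.1500, 0.0000, 0.1800)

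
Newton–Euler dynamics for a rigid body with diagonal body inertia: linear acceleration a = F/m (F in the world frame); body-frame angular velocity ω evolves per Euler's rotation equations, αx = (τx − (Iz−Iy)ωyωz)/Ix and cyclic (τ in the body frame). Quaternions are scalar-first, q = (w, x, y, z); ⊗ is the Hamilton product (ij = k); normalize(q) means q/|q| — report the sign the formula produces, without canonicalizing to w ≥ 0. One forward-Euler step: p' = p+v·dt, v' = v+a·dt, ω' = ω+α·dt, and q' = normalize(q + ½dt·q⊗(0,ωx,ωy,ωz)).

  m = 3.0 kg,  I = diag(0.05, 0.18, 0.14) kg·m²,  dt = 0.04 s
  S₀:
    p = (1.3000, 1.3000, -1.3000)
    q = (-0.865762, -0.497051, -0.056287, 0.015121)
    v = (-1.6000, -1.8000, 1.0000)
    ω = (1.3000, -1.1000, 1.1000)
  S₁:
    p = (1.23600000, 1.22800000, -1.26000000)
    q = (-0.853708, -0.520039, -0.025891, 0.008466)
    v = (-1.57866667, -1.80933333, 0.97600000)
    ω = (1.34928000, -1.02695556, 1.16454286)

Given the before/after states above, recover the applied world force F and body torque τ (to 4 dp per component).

F = (1.6000, -0.7000, -1.8000)
τ = (0.1100, 0.2000, 0.0400)

Δω = ω₁−ω₀ = (0.04928000, 0.07304444, 0.06454286)
ω₀×(Iω₀) = (0.0484, -0.1287, -0.1859)
I·α + gyro = (0.1100, 0.2000, 0.0400)
v₁ − v₀ = (0.02133333, -0.00933333, -0.02400000)
applied force F = (1.6000, -0.7000, -1.8000)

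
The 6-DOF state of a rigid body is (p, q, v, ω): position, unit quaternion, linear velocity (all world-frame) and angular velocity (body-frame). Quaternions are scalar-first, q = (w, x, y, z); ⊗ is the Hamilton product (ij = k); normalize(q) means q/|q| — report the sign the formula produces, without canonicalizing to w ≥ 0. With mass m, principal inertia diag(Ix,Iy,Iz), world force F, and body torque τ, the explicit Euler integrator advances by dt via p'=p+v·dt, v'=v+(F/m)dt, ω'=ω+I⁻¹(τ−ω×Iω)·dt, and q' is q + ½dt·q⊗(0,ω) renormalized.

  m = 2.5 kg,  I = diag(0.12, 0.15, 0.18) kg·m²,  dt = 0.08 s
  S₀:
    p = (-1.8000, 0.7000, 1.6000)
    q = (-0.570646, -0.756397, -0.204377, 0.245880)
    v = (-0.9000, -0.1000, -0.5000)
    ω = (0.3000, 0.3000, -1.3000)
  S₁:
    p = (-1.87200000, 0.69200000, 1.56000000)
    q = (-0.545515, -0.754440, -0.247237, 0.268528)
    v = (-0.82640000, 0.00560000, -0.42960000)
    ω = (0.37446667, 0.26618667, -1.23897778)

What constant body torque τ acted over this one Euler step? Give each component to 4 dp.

τ = (0.1000, -0.0400, 0.1400)

rate change Δω = (0.07446667, -0.03381333, 0.06102222)
applied torque τ = (0.1000, -0.0400, 0.1400)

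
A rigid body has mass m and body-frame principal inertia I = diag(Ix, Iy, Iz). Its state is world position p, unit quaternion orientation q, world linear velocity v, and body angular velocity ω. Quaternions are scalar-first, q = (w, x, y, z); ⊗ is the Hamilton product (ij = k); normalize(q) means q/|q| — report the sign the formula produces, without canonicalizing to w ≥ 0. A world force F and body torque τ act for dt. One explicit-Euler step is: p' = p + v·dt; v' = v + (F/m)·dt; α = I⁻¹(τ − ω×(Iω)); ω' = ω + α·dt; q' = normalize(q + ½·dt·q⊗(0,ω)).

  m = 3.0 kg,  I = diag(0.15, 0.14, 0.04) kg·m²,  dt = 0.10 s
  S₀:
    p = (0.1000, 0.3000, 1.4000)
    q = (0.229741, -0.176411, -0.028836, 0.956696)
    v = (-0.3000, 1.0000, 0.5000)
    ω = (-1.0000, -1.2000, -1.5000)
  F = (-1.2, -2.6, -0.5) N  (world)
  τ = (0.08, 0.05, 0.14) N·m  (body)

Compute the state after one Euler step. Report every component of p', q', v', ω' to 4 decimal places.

p' = (0.0700, 0.4000, 1.4500)
q' = (0.2893, -0.1276, -0.1031, 0.9431)
v' = (-0.3400, 0.9133, 0.4833)
ω' = (-0.8267, -1.2821, -1.1200)

new position p' = (0.0700, 0.4000, 1.4500)
v + (F/m)dt = (-0.3400, 0.9133, 0.4833)
α = I⁻¹(τ − ω×Iω) = (1.7333, -0.8214, 3.8000)
ω' = ω + α·dt = (-0.8267, -1.2821, -1.1200)
Hamilton product q⊗(0,ω) = (1.2240298, 0.9615482, -1.4970017, -0.1617543)
q' = normalize(q + ½dt·q⊗(0,ω)) = (0.2893, -0.1276, -0.1031, 0.9431)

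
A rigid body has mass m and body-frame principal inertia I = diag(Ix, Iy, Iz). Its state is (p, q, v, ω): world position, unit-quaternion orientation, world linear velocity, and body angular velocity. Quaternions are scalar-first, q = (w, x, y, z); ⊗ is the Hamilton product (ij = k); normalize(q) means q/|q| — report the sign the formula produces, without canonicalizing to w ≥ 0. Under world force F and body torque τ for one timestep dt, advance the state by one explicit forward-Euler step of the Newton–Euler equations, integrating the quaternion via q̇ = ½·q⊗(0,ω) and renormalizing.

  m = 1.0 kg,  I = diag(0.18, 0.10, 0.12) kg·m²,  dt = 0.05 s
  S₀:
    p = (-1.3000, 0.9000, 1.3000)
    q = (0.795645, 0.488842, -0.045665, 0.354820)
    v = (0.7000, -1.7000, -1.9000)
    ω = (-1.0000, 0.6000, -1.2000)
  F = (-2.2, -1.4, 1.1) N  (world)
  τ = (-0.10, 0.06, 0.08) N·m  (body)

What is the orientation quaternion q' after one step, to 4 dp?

q' = (0.8185, 0.4646, -0.0279, 0.3368)

Hamilton product q⊗(0,ω) = (0.9420250, -0.9537390, 0.7091774, -0.7071338)
updated quaternion q' = (0.8185, 0.4646, -0.0279, 0.3368)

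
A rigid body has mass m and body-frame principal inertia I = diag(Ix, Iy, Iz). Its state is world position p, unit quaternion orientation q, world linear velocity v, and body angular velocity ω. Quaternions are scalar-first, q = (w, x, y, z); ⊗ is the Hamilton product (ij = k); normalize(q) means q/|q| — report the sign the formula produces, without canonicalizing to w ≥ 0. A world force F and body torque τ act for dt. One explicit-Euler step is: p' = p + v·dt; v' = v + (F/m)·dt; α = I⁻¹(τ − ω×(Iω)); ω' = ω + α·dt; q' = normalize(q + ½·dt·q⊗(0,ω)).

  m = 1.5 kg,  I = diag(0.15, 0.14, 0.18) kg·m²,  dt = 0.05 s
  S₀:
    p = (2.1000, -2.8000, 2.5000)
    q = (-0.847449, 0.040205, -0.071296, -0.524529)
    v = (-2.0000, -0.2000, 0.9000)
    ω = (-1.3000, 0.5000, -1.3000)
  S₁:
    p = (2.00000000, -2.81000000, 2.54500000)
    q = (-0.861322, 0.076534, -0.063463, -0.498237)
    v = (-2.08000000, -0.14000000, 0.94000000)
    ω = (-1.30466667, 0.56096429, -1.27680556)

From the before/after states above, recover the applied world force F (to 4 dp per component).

F = (-2.4000, 1.8000, 1.2000)

v₁ − v₀ = (-0.08000000, 0.06000000, 0.04000000)
applied force F = (-2.4000, 1.8000, 1.2000)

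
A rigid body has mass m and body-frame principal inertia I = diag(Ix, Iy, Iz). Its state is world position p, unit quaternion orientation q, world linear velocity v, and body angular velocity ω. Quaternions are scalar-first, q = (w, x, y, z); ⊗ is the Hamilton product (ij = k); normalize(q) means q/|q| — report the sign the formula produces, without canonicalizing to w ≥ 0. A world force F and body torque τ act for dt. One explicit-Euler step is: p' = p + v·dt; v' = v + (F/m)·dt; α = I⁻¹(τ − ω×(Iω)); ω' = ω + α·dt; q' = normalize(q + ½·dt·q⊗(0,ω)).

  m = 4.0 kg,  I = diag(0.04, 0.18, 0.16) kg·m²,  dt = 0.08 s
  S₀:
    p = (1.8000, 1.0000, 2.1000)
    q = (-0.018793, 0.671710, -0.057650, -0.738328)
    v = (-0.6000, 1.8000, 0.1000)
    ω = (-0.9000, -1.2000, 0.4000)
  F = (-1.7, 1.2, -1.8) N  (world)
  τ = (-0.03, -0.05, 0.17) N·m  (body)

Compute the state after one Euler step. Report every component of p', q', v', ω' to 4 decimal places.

a = (-0.4250, 0.3000, -0.4500)
new position p' = (1.7520, 1.1440, 2.1080)
v' = v + a·dt = (-0.6340, 1.8240, 0.0640)
(τ − ω×Iω)/I = (-0.9900, -0.5178, 0.1175)
new body rate ω' = (-0.9792, -1.2414, 0.4094)
q⊗(0,ω) = (0.8306902, -0.8921399, 0.4183628, -0.8654542)
updated quaternion q' = (0.0144, 0.6348, -0.0408, -0.7715)

p' = (1.7520, 1.1440, 2.1080)
q' = (0.0144, 0.6348, -0.0408, -0.7715)
v' = (-0.6340, 1.8240, 0.0640)
ω' = (-0.9792, -1.2414, 0.4094)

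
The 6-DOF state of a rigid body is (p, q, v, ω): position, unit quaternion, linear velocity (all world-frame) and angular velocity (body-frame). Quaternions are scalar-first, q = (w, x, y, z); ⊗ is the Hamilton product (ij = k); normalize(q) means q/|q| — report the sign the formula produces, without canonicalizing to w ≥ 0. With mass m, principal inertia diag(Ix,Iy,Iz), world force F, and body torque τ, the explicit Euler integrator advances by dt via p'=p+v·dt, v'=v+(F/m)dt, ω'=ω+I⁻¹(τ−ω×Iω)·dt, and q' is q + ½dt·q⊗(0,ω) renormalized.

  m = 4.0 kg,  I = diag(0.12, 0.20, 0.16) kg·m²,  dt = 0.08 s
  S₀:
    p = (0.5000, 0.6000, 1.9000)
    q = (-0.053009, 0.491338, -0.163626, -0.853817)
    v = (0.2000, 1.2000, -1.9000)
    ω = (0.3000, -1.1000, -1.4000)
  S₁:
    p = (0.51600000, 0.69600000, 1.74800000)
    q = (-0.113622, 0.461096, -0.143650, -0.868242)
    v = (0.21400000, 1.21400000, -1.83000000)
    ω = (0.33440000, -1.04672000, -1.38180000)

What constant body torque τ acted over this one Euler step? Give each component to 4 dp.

τ = (-0.0100, 0.1500, 0.0100)

rate change Δω = (0.03440000, 0.05328000, 0.01820000)
gyro term ω₀×Iω₀ = (-0.0616, 0.0168, -0.0264)
τ = I·(Δω/dt) + ω₀×(Iω₀) = (-0.0100, 0.1500, 0.0100)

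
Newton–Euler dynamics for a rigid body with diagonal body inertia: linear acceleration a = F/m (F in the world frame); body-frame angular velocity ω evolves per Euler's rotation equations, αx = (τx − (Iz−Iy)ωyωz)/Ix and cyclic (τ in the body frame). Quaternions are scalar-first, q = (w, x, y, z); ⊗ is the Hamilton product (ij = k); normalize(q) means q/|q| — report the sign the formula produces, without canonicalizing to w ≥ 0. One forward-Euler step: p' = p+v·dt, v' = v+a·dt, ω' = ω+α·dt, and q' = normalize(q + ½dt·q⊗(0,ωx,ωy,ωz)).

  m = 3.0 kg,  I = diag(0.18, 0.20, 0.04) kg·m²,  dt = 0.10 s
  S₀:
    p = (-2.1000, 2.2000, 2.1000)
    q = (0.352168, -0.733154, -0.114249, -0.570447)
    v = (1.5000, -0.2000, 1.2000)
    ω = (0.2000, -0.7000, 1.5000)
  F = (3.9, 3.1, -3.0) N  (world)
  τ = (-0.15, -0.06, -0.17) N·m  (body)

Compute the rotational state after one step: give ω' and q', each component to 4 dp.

ω' = (0.0233, -0.7510, 1.0820)
q' = (0.3969, -0.7555, -0.0770, -0.5154)

angular accel α = (-1.7667, -0.5100, -4.1800)
ω' = ω + α·dt = (0.0233, -0.7510, 1.0820)
q⊗(0,ω) = (0.9223270, -0.5002528, 0.7391240, 1.0643096)
q + ½dt·q⊗(0,ω), renormalized = (0.3969, -0.7555, -0.0770, -0.5154)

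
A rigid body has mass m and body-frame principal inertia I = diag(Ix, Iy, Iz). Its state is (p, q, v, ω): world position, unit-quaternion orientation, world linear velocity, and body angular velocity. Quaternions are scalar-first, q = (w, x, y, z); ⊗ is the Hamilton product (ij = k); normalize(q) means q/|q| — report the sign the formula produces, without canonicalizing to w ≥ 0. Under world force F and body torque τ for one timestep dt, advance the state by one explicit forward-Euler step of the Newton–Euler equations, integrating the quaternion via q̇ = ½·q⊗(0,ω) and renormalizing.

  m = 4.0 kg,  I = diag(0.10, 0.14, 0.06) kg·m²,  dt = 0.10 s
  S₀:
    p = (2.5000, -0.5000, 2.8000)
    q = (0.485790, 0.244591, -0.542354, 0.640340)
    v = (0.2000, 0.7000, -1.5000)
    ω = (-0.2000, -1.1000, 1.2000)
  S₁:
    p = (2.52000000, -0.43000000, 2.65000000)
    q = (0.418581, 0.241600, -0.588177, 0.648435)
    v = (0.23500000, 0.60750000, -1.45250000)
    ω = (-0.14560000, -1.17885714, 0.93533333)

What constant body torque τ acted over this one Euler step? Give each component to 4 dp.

τ = (0.1600, -0.1200, -0.1500)

rate change Δω = (0.05440000, -0.07885714, -0.26466667)
precession coupling = (0.1056, -0.0096, 0.0088)
I·α + gyro = (0.1600, -0.1200, -0.1500)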